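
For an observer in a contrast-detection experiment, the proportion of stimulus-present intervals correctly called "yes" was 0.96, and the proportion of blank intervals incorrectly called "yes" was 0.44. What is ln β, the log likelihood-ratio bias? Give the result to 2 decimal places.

Φ⁻¹(0.96) = 1.751, Φ⁻¹(0.44) = -0.151
ln β = −½·[z(H)² − z(FA)²] = −0.5 × (3.066 − 0.023) = -1.5215

ln β = -1.52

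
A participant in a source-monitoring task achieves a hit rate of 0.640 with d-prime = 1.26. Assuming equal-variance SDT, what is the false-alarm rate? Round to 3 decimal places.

false-alarm rate = 0.184

z(hit rate) = z(0.640) = 0.3585
z(FA) = z(H) − d' = 0.3585 − 1.26 = -0.9015
false-alarm rate = Φ(-0.9015) = 0.1837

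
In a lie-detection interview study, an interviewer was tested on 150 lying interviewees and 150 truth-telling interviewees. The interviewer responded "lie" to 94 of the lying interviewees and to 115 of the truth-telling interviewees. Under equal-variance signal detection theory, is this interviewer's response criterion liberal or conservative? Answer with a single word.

z(H) = 0.323, z(FA) = 0.728
c = −½·(z(H) + z(FA)) = -0.5255
c < 0 → liberal criterion (biased toward responding “yes”).

liberal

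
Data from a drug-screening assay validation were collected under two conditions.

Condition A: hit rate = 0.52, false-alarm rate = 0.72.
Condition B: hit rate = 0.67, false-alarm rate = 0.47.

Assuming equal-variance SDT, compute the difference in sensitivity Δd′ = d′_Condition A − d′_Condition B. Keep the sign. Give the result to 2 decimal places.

Δd′ = -1.05

Condition A: z(0.52) = 0.050, z(0.72) = 0.583, d' = -0.533
Condition B: z(0.67) = 0.440, z(0.47) = -0.075, d' = 0.515
Δd' = d'_Condition A − d'_Condition B = -0.533 − 0.515 = -1.048
Condition B has the higher sensitivity.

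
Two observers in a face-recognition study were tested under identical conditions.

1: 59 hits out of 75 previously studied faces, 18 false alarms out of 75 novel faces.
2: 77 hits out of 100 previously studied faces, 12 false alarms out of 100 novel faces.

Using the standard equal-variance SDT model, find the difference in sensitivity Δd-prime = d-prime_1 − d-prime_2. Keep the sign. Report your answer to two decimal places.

1: z(0.7867) = 0.795, z(0.2400) = -0.706, d' = 1.501
2: z(0.7700) = 0.739, z(0.1200) = -1.175, d' = 1.914
Δd' = d'_1 − d'_2 = 1.501 − 1.914 = -0.413
2 has the higher sensitivity.

Δd-prime = -0.41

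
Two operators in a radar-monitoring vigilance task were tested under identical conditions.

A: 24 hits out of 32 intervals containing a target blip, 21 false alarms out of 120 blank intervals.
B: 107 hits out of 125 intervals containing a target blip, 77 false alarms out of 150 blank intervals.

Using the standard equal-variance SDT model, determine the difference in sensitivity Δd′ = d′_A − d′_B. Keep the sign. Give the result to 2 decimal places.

Δd′ = 0.58

A: z(0.7500) = 0.674, z(0.1750) = -0.935, d' = 1.609
B: z(0.8560) = 1.063, z(0.5133) = 0.033, d' = 1.030
Δd' = d'_A − d'_B = 1.609 − 1.030 = 0.579
A has the higher sensitivity.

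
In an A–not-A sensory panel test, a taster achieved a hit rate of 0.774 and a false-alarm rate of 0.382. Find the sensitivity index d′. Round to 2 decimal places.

z(0.774) = 0.7521, z(0.382) = -0.3002
d' = z(H) − z(FA) = 0.7521 − (-0.3002) = 1.0523

d′ = 1.05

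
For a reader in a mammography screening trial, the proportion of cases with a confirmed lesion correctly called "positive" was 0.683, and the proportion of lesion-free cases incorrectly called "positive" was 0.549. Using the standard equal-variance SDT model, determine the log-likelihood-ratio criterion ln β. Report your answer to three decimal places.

ln β = -0.106

Φ⁻¹(0.683) = 0.4761, Φ⁻¹(0.549) = 0.1231
ln β = −½·[z(H)² − z(FA)²] = −0.5 × (0.2267 − 0.0152) = -0.10575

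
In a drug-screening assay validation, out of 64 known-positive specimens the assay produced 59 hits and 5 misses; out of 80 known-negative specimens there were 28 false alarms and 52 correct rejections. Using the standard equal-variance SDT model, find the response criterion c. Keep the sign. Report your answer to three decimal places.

c = -0.516

H = 59/64 = 0.9219
FA = 28/80 = 0.3500
z(H) = z(0.9219) = 1.4180
z(FA) = z(0.3500) = -0.3853
c = −½·[z(H) + z(FA)] = −0.5 × (1.4180 + (-0.3853)) = -0.51635
c < 0: the assay has a liberal response bias.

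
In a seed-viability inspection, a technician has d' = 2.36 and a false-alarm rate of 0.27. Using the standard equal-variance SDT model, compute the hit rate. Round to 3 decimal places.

hit rate = 0.960

z(false-alarm rate) = z(0.27) = -0.6128
z(H) = z(FA) + d' = -0.6128 + 2.36 = 1.7472
hit rate = Φ(1.7472) = 0.9597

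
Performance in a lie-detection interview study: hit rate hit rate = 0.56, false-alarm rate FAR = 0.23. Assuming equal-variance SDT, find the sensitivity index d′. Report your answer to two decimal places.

d′ = 0.89

z(H) = z(0.56) = 0.1510
z(FA) = z(0.23) = -0.7388
d' = z(H) − z(FA) = 0.1510 − (-0.7388) = 0.8898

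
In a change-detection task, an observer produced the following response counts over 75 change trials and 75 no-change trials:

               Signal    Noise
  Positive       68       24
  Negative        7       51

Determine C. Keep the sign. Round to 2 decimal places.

H = 68/75 = 0.9067
FA = 24/75 = 0.3200
Φ⁻¹(H) = Φ⁻¹(0.9067) = 1.321
Φ⁻¹(FA) = Φ⁻¹(0.3200) = -0.468
c = −½·[z(H) + z(FA)] = −0.5 × (1.321 + (-0.468)) = -0.4265
c < 0: the observer has a liberal response bias.

C = -0.43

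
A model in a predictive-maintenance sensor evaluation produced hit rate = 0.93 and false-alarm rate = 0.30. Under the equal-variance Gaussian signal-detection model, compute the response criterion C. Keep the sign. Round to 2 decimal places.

C = -0.48

Φ⁻¹(0.93) = 1.476, Φ⁻¹(0.30) = -0.524
c = −½·[z(H) + z(FA)] = −0.5 × (1.476 + (-0.524)) = -0.476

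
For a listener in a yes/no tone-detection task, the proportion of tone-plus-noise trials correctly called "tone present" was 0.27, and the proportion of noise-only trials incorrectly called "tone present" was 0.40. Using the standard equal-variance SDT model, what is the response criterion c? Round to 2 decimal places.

c = 0.43

Φ⁻¹(0.27) = -0.6128, Φ⁻¹(0.40) = -0.2533
c = −½·[z(H) + z(FA)] = −0.5 × (-0.6128 + (-0.2533)) = 0.43305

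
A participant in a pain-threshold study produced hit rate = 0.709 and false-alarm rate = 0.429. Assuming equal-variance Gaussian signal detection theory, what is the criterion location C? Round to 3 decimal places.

C = -0.186

z(H) = z(0.709) = 0.5505
z(FA) = z(0.429) = -0.1789
c = −½·[z(H) + z(FA)] = −0.5 × (0.5505 + (-0.1789)) = -0.1858
c < 0: the participant has a liberal response bias.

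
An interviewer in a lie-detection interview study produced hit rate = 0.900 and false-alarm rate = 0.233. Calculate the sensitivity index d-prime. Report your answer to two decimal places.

d-prime = 2.01

z(0.900) = 1.2816, z(0.233) = -0.7290
d' = z(H) − z(FA) = 1.2816 − (-0.7290) = 2.0106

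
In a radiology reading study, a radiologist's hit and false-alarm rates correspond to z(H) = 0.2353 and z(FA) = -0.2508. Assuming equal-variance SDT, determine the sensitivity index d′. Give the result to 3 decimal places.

d′ = 0.486

d' = z(H) − z(FA) = 0.2353 − (-0.2508) = 0.4861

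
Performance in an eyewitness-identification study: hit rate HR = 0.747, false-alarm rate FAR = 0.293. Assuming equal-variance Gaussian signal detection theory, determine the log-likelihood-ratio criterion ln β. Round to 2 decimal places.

ln β = -0.07

z(0.747) = 0.665, z(0.293) = -0.545
ln β = −½·[z(H)² − z(FA)²] = −0.5 × (0.442 − 0.297) = -0.0725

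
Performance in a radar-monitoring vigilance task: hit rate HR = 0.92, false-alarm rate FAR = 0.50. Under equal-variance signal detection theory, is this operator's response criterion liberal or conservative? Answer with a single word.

z(H) = 1.405, z(FA) = 0.000
c = −½·(z(H) + z(FA)) = -0.7025
c < 0 → liberal criterion (biased toward responding “yes”).

liberal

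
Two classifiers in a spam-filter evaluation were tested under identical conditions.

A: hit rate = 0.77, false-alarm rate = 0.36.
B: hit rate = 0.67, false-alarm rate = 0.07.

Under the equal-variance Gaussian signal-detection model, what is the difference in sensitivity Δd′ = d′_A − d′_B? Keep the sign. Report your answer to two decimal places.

A: z(0.77) = 0.739, z(0.36) = -0.358, d' = 1.097
B: z(0.67) = 0.440, z(0.07) = -1.476, d' = 1.916
Δd' = d'_A − d'_B = 1.097 − 1.916 = -0.819
B has the higher sensitivity.

Δd′ = -0.82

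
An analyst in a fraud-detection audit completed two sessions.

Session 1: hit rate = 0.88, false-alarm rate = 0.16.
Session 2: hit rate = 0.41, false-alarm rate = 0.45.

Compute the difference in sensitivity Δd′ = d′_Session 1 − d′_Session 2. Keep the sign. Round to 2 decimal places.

Session 1: z(0.88) = 1.175, z(0.16) = -0.994, d' = 2.169
Session 2: z(0.41) = -0.228, z(0.45) = -0.126, d' = -0.102
Δd' = d'_Session 1 − d'_Session 2 = 2.169 − (-0.102) = 2.271
Session 1 has the higher sensitivity.

Δd′ = 2.27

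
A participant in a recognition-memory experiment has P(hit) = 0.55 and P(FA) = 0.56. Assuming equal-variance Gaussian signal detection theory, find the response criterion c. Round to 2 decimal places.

c = -0.14

z(H) = 0.1257
z(FA) = 0.1510
c = −½·[z(H) + z(FA)] = −0.5 × (0.1257 + 0.1510) = -0.13835
c < 0: the participant has a liberal response bias.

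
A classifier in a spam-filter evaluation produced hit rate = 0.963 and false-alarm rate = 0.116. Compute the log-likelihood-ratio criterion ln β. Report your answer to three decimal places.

z(H) = 1.7866
z(FA) = -1.1952
ln β = −½·[z(H)² − z(FA)²] = −0.5 × (3.1919 − 1.4285) = -0.8817

ln β = -0.882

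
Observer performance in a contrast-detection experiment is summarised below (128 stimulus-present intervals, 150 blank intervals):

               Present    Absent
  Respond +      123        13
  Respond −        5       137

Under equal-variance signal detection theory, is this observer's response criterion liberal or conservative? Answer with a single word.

liberal

z(H) = 1.762, z(FA) = -1.362
c = −½·(z(H) + z(FA)) = -0.200
c < 0 → liberal criterion (biased toward responding “yes”).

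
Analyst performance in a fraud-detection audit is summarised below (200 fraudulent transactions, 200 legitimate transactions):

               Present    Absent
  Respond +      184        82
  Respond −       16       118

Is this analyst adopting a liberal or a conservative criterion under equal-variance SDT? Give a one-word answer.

liberal

z(H) = 1.405, z(FA) = -0.228
c = −½·(z(H) + z(FA)) = -0.5885
c < 0 → liberal criterion (biased toward responding “yes”).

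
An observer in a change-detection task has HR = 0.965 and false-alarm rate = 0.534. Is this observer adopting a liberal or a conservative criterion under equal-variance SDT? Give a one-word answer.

z(H) = 1.812, z(FA) = 0.085
c = −½·(z(H) + z(FA)) = -0.9485
c < 0 → liberal criterion (biased toward responding “yes”).

liberal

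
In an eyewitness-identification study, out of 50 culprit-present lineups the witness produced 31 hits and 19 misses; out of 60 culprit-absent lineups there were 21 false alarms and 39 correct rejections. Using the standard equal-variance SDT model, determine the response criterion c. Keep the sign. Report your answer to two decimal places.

c = 0.04

H = 31/50 = 0.6200
FA = 21/60 = 0.3500
Φ⁻¹(0.6200) = 0.305, Φ⁻¹(0.3500) = -0.385
c = −½·[z(H) + z(FA)] = −0.5 × (0.305 + (-0.385)) = 0.040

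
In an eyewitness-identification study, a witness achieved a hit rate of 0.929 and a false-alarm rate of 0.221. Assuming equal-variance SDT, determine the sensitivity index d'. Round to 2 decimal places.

z(0.929) = 1.468, z(0.221) = -0.769
d' = z(H) − z(FA) = 1.468 − (-0.769) = 2.237

d' = 2.24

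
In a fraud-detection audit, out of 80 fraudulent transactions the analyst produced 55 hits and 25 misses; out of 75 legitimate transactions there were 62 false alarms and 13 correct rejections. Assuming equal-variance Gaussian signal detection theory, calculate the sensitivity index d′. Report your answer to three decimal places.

d′ = -0.452

H = 55/80 = 0.6875
FA = 62/75 = 0.8267
z(0.6875) = 0.4888, z(0.8267) = 0.9412
d' = z(H) − z(FA) = 0.4888 − 0.9412 = -0.4524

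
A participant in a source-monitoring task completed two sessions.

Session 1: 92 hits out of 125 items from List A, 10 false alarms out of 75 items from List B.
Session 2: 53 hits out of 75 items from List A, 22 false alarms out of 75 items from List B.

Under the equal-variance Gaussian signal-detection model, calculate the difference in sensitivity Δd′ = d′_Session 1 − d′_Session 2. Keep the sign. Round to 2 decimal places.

Session 1: z(0.7360) = 0.631, z(0.1333) = -1.111, d' = 1.742
Session 2: z(0.7067) = 0.544, z(0.2933) = -0.544, d' = 1.088
Δd' = d'_Session 1 − d'_Session 2 = 1.742 − 1.088 = 0.654
Session 1 has the higher sensitivity.

Δd′ = 0.65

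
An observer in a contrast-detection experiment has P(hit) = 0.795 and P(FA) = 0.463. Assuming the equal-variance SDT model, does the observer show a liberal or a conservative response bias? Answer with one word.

liberal

z(H) = 0.824, z(FA) = -0.093
c = −½·(z(H) + z(FA)) = -0.3655
c < 0 → liberal criterion (biased toward responding “yes”).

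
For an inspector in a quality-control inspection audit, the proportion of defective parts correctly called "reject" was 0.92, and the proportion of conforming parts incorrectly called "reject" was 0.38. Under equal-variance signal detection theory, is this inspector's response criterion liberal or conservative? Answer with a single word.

z(H) = 1.405, z(FA) = -0.305
c = −½·(z(H) + z(FA)) = -0.550
c < 0 → liberal criterion (biased toward responding “yes”).

liberal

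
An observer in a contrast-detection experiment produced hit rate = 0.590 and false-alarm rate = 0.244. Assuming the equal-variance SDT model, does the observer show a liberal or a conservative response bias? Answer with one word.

z(H) = 0.228, z(FA) = -0.693
c = −½·(z(H) + z(FA)) = 0.2325
c > 0 → conservative criterion (biased toward responding “no”).

conservative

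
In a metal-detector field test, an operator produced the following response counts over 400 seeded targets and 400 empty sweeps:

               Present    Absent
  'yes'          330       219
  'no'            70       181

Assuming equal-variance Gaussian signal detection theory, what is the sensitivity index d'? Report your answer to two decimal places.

H = 330/400 = 0.8250
FA = 219/400 = 0.5475
z(H) = 0.9346
z(FA) = 0.1193
d' = z(H) − z(FA) = 0.9346 − 0.1193 = 0.8153

d' = 0.82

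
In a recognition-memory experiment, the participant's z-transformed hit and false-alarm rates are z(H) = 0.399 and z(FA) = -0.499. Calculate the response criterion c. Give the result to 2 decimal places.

c = 0.05

c = −½·[z(H) + z(FA)] = −½·(0.399 + (-0.499)) = 0.050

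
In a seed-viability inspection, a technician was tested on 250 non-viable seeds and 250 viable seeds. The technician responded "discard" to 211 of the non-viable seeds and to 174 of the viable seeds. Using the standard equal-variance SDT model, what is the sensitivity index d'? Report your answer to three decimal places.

H = 211/250 = 0.8440
FA = 174/250 = 0.6960
z(H) = 1.0110
z(FA) = 0.5129
d' = z(H) − z(FA) = 1.0110 − 0.5129 = 0.4981

d' = 0.498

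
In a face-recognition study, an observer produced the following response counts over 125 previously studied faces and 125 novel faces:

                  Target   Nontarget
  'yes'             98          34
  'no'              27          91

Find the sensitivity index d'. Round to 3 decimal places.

H = 98/125 = 0.7840
FA = 34/125 = 0.2720
z(0.7840) = 0.7858, z(0.2720) = -0.6068
d' = z(H) − z(FA) = 0.7858 − (-0.6068) = 1.3926

d' = 1.393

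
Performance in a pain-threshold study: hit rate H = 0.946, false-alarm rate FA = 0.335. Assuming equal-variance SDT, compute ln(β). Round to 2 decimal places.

z(H) = z(0.946) = 1.607
z(FA) = z(0.335) = -0.426
ln β = −½·[z(H)² − z(FA)²] = −0.5 × (2.582 − 0.181) = -1.2005

ln β = -1.20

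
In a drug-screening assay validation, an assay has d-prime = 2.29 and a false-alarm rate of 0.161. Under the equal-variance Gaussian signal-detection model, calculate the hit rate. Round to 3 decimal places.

hit rate = 0.903

z(false-alarm rate) = z(0.161) = -0.9904
z(H) = z(FA) + d' = -0.9904 + 2.29 = 1.2996
hit rate = Φ(1.2996) = 0.9031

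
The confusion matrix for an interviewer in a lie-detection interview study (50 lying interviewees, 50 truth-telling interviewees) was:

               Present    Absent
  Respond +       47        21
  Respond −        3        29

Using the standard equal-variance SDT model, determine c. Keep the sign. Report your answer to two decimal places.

c = -0.68

H = 47/50 = 0.9400
FA = 21/50 = 0.4200
z(0.9400) = 1.5548, z(0.4200) = -0.2019
c = −½·[z(H) + z(FA)] = −0.5 × (1.5548 + (-0.2019)) = -0.67645
c < 0: the interviewer has a liberal response bias.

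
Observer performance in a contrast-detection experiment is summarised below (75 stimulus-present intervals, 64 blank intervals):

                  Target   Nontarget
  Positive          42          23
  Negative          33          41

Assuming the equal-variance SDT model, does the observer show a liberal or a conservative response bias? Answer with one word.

conservative

z(H) = 0.151, z(FA) = -0.360
c = −½·(z(H) + z(FA)) = 0.1045
c > 0 → conservative criterion (biased toward responding “no”).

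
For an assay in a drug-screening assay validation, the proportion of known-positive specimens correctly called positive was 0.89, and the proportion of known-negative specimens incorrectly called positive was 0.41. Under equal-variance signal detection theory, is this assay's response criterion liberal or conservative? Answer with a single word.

liberal

z(H) = 1.227, z(FA) = -0.228
c = −½·(z(H) + z(FA)) = -0.4995
c < 0 → liberal criterion (biased toward responding “yes”).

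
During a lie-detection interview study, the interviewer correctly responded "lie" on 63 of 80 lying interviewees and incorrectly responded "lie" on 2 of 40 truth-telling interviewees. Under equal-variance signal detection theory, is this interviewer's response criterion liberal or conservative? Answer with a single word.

conservative

z(H) = 0.798, z(FA) = -1.645
c = −½·(z(H) + z(FA)) = 0.4235
c > 0 → conservative criterion (biased toward responding “no”).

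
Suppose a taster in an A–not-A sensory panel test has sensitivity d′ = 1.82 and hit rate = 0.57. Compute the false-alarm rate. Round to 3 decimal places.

false-alarm rate = 0.050

z(hit rate) = z(0.57) = 0.1764
z(FA) = z(H) − d' = 0.1764 − 1.82 = -1.6436
false-alarm rate = Φ(-1.6436) = 0.0501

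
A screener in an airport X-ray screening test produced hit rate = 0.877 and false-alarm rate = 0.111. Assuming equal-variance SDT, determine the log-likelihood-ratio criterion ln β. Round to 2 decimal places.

ln β = 0.07

Φ⁻¹(0.877) = 1.160, Φ⁻¹(0.111) = -1.221
ln β = −½·[z(H)² − z(FA)²] = −0.5 × (1.346 − 1.491) = 0.0725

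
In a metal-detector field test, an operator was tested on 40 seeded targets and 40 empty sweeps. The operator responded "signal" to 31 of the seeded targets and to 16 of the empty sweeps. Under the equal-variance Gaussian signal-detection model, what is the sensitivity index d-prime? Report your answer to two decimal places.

d-prime = 1.01

H = 31/40 = 0.7750
FA = 16/40 = 0.4000
Φ⁻¹(H) = 0.755
Φ⁻¹(FA) = -0.253
d' = z(H) − z(FA) = 0.755 − (-0.253) = 1.008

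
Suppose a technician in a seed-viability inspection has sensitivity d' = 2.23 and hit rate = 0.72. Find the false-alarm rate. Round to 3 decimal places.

z(hit rate) = z(0.72) = 0.5828
z(FA) = z(H) − d' = 0.5828 − 2.23 = -1.6472
false-alarm rate = Φ(-1.6472) = 0.0498

false-alarm rate = 0.050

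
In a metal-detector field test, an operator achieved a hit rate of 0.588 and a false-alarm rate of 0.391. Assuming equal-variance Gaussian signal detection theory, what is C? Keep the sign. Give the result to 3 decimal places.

z(H) = z(0.588) = 0.2224
z(FA) = z(0.391) = -0.2767
c = −½·[z(H) + z(FA)] = −0.5 × (0.2224 + (-0.2767)) = 0.02715

C = 0.027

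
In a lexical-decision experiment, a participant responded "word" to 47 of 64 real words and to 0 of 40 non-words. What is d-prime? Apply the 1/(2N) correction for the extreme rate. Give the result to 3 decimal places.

The false-alarm rate is 0/40 = 0, so apply the 1/(2N) correction: FA → 1/(2·40) = 0.01250.
z(H) = z(0.73438) = 0.6261
z(FA) = z(0.01250) = -2.2414
d' = 0.6261 − (-2.2414) = 2.8675

d-prime = 2.868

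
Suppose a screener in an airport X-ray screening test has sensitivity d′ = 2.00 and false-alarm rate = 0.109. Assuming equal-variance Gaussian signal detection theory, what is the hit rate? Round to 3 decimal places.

hit rate = 0.779

z(false-alarm rate) = z(0.109) = -1.2319
z(H) = z(FA) + d' = -1.2319 + 2.00 = 0.7681
hit rate = Φ(0.7681) = 0.7788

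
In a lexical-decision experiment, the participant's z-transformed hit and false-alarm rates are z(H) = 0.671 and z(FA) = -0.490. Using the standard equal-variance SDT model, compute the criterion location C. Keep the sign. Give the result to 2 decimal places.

C = -0.09

c = −½·[z(H) + z(FA)] = −½·(0.671 + (-0.490)) = -0.0905
c < 0: the participant has a liberal response bias.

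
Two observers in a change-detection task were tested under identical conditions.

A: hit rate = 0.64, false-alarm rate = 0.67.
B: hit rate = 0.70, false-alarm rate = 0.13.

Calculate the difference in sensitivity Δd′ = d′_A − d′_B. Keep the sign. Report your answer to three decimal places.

A: z(0.64) = 0.3585, z(0.67) = 0.4399, d' = -0.0814
B: z(0.70) = 0.5244, z(0.13) = -1.1264, d' = 1.6508
Δd' = d'_A − d'_B = -0.0814 − 1.6508 = -1.7322
B has the higher sensitivity.

Δd′ = -1.732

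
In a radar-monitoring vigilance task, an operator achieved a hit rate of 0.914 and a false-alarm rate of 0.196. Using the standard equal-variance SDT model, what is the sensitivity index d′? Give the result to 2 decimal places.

d′ = 2.22

z(0.914) = 1.3658, z(0.196) = -0.8560
d' = z(H) − z(FA) = 1.3658 − (-0.8560) = 2.2218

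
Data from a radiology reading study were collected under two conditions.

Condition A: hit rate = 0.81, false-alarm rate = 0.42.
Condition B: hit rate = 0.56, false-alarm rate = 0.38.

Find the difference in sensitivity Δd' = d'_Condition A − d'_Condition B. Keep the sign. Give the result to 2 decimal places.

Δd' = 0.62

Condition A: z(0.81) = 0.878, z(0.42) = -0.202, d' = 1.080
Condition B: z(0.56) = 0.151, z(0.38) = -0.305, d' = 0.456
Δd' = d'_Condition A − d'_Condition B = 1.080 − 0.456 = 0.624
Condition A has the higher sensitivity.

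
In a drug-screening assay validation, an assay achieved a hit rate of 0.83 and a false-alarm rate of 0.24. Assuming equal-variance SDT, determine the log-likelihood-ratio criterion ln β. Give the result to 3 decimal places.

z(H) = 0.9542
z(FA) = -0.7063
ln β = −½·[z(H)² − z(FA)²] = −0.5 × (0.9105 − 0.4989) = -0.2058

ln β = -0.206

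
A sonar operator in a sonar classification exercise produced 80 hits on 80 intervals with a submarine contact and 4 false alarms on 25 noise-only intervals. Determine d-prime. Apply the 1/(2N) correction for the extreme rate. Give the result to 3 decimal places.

The hit rate is 80/80 = 1, so apply the 1/(2N) correction: H → 1 − 1/(2·80) = 0.99375.
z(H) = z(0.99375) = 2.4977
z(FA) = z(0.16000) = -0.9945
d' = 2.4977 − (-0.9945) = 3.4922

d-prime = 3.492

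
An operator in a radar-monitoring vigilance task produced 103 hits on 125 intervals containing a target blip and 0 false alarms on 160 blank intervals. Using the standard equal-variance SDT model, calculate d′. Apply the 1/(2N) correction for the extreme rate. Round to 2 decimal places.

The false-alarm rate is 0/160 = 0, so apply the 1/(2N) correction: FA → 1/(2·160) = 0.00313.
z(H) = z(0.82400) = 0.931
z(FA) = z(0.00313) = -2.734
d' = 0.931 − (-2.734) = 3.665

d′ = 3.67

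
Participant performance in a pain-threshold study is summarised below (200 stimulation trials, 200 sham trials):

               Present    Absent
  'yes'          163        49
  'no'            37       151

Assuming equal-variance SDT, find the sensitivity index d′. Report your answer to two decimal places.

H = 163/200 = 0.8150
FA = 49/200 = 0.2450
z(H) = 0.896
z(FA) = -0.690
d' = z(H) − z(FA) = 0.896 − (-0.690) = 1.586

d′ = 1.59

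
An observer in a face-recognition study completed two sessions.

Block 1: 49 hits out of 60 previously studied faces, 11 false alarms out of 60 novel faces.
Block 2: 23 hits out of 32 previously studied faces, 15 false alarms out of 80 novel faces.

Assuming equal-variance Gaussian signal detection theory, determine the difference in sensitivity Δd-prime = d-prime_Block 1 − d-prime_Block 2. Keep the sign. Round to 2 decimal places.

Block 1: z(0.8167) = 0.903, z(0.1833) = -0.903, d' = 1.806
Block 2: z(0.7188) = 0.579, z(0.1875) = -0.887, d' = 1.466
Δd' = d'_Block 1 − d'_Block 2 = 1.806 − 1.466 = 0.340
Block 1 has the higher sensitivity.

Δd-prime = 0.34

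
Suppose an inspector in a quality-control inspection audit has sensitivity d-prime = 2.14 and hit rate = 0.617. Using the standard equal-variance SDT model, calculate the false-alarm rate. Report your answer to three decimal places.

false-alarm rate = 0.033

z(hit rate) = z(0.617) = 0.2976
z(FA) = z(H) − d' = 0.2976 − 2.14 = -1.8424
false-alarm rate = Φ(-1.8424) = 0.0327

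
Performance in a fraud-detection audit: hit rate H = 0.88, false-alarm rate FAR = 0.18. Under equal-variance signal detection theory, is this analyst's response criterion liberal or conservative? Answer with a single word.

liberal

z(H) = 1.175, z(FA) = -0.915
c = −½·(z(H) + z(FA)) = -0.130
c < 0 → liberal criterion (biased toward responding “yes”).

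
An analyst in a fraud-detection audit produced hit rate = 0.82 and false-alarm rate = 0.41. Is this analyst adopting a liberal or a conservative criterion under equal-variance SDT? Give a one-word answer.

liberal

z(H) = 0.915, z(FA) = -0.228
c = −½·(z(H) + z(FA)) = -0.3435
c < 0 → liberal criterion (biased toward responding “yes”).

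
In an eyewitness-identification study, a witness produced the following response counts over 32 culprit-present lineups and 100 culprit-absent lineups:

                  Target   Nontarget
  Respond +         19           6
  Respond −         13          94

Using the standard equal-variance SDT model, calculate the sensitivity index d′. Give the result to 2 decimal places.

d′ = 1.79

H = 19/32 = 0.5938
FA = 6/100 = 0.0600
z(0.5938) = 0.2373, z(0.0600) = -1.5548
d' = z(H) − z(FA) = 0.2373 − (-1.5548) = 1.7921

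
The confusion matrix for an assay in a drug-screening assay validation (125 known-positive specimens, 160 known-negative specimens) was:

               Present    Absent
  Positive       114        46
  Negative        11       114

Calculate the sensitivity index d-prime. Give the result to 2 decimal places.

d-prime = 1.91

H = 114/125 = 0.9120
FA = 46/160 = 0.2875
Φ⁻¹(0.9120) = 1.353, Φ⁻¹(0.2875) = -0.561
d' = z(H) − z(FA) = 1.353 − (-0.561) = 1.914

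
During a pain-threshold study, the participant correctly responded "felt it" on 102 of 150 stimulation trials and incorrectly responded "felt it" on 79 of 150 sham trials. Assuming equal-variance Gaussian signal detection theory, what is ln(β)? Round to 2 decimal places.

ln β = -0.11

H = 102/150 = 0.6800
FA = 79/150 = 0.5267
Φ⁻¹(H) = Φ⁻¹(0.6800) = 0.468
Φ⁻¹(FA) = Φ⁻¹(0.5267) = 0.067
ln β = −½·[z(H)² − z(FA)²] = −0.5 × (0.219 − 0.004) = -0.1075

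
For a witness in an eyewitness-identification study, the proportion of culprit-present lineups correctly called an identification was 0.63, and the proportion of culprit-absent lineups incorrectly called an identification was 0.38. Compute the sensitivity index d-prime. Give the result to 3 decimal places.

z(0.63) = 0.3319, z(0.38) = -0.3055
d' = z(H) − z(FA) = 0.3319 − (-0.3055) = 0.6374

d-prime = 0.637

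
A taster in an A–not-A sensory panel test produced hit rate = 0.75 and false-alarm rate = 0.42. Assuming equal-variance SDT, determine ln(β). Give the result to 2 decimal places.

z(0.75) = 0.674, z(0.42) = -0.202
ln β = −½·[z(H)² − z(FA)²] = −0.5 × (0.454 − 0.041) = -0.2065

ln β = -0.21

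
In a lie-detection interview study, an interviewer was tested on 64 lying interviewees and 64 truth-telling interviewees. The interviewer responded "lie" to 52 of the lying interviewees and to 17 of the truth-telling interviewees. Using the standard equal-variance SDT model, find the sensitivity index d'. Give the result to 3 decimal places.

d' = 1.513

H = 52/64 = 0.8125
FA = 17/64 = 0.2656
z(H) = 0.8871
z(FA) = -0.6262
d' = z(H) − z(FA) = 0.8871 − (-0.6262) = 1.5133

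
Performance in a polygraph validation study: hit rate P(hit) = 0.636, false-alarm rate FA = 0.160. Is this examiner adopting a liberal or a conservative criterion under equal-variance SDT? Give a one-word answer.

z(H) = 0.348, z(FA) = -0.994
c = −½·(z(H) + z(FA)) = 0.323
c > 0 → conservative criterion (biased toward responding “no”).

conservative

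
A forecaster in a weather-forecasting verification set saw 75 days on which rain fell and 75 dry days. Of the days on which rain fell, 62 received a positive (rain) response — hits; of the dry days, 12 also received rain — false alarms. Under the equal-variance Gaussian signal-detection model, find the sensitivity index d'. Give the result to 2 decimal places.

H = 62/75 = 0.8267
FA = 12/75 = 0.1600
z(H) = z(0.8267) = 0.9412
z(FA) = z(0.1600) = -0.9945
d' = z(H) − z(FA) = 0.9412 − (-0.9945) = 1.9357

d' = 1.94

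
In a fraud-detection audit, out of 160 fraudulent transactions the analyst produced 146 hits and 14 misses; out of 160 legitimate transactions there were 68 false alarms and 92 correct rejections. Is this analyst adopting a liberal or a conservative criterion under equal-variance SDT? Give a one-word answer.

liberal

z(H) = 1.356, z(FA) = -0.189
c = −½·(z(H) + z(FA)) = -0.5835
c < 0 → liberal criterion (biased toward responding “yes”).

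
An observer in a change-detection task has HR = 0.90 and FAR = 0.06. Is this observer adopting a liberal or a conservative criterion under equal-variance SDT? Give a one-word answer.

z(H) = 1.282, z(FA) = -1.555
c = −½·(z(H) + z(FA)) = 0.1365
c > 0 → conservative criterion (biased toward responding “no”).

conservative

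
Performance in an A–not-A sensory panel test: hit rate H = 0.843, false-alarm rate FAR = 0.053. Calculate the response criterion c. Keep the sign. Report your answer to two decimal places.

Φ⁻¹(H) = 1.0069
Φ⁻¹(FA) = -1.6164
c = −½·[z(H) + z(FA)] = −0.5 × (1.0069 + (-1.6164)) = 0.30475
c > 0: the taster has a conservative response bias.

c = 0.30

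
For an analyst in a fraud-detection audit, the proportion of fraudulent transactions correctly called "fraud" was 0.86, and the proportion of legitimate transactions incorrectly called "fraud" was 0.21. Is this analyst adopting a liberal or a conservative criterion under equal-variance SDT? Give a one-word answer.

liberal

z(H) = 1.080, z(FA) = -0.806
c = −½·(z(H) + z(FA)) = -0.137
c < 0 → liberal criterion (biased toward responding “yes”).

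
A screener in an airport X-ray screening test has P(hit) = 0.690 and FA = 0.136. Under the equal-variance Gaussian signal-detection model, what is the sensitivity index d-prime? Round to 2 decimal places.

d-prime = 1.59

z(H) = z(0.690) = 0.496
z(FA) = z(0.136) = -1.098
d' = z(H) − z(FA) = 0.496 − (-1.098) = 1.594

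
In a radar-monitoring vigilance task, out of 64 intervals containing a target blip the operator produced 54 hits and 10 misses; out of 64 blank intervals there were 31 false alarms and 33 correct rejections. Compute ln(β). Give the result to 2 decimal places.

H = 54/64 = 0.8438
FA = 31/64 = 0.4844
Φ⁻¹(H) = 1.010
Φ⁻¹(FA) = -0.039
ln β = −½·[z(H)² − z(FA)²] = −0.5 × (1.020 − 0.002) = -0.509

ln β = -0.51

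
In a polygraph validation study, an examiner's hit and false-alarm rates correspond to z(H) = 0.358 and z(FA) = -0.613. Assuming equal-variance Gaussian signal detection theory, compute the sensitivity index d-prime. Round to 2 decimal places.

d-prime = 0.97

d' = z(H) − z(FA) = 0.358 − (-0.613) = 0.971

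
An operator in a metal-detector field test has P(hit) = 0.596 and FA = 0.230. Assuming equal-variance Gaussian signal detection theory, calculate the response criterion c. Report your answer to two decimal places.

z(0.596) = 0.243, z(0.230) = -0.739
c = −½·[z(H) + z(FA)] = −0.5 × (0.243 + (-0.739)) = 0.248
c > 0: the operator has a conservative response bias.

c = 0.25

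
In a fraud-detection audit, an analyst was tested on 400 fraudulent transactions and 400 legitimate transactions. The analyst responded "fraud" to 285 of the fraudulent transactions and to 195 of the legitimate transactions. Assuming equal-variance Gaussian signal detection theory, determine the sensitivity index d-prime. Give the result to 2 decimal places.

d-prime = 0.59

H = 285/400 = 0.7125
FA = 195/400 = 0.4875
Φ⁻¹(0.7125) = 0.561, Φ⁻¹(0.4875) = -0.031
d' = z(H) − z(FA) = 0.561 − (-0.031) = 0.592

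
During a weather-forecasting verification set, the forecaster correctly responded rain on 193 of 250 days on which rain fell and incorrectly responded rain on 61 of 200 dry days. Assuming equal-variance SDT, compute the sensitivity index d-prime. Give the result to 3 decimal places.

H = 193/250 = 0.7720
FA = 61/200 = 0.3050
z(H) = z(0.7720) = 0.7454
z(FA) = z(0.3050) = -0.5101
d' = z(H) − z(FA) = 0.7454 − (-0.5101) = 1.2555

d-prime = 1.256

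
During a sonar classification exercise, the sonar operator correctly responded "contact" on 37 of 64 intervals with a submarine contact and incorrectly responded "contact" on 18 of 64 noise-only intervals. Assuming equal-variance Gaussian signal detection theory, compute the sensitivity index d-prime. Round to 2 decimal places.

d-prime = 0.78

H = 37/64 = 0.5781
FA = 18/64 = 0.2812
z(H) = 0.197
z(FA) = -0.579
d' = z(H) − z(FA) = 0.197 − (-0.579) = 0.776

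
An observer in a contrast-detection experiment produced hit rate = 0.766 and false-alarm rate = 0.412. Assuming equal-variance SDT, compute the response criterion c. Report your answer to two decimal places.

c = -0.25

Φ⁻¹(0.766) = 0.7257, Φ⁻¹(0.412) = -0.2224
c = −½·[z(H) + z(FA)] = −0.5 × (0.7257 + (-0.2224)) = -0.25165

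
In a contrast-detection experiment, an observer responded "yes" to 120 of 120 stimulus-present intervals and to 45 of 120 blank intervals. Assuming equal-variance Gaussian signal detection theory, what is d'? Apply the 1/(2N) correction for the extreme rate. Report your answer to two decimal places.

The hit rate is 120/120 = 1, so apply the 1/(2N) correction: H → 1 − 1/(2·120) = 0.99583.
z(H) = z(0.99583) = 2.638
z(FA) = z(0.37500) = -0.319
d' = 2.638 − (-0.319) = 2.957

d' = 2.96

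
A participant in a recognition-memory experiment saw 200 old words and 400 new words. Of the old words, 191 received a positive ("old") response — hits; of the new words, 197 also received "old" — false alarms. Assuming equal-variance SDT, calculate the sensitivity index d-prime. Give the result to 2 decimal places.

d-prime = 1.71

H = 191/200 = 0.9550
FA = 197/400 = 0.4925
z(H) = 1.6954
z(FA) = -0.0188
d' = z(H) − z(FA) = 1.6954 − (-0.0188) = 1.7142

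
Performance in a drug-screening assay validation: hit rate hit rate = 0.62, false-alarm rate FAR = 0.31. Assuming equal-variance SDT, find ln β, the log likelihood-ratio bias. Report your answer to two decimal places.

ln β = 0.08

z(H) = 0.305
z(FA) = -0.496
ln β = −½·[z(H)² − z(FA)²] = −0.5 × (0.093 − 0.246) = 0.0765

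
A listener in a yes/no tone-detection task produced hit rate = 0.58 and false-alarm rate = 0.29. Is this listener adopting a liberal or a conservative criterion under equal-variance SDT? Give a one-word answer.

conservative

z(H) = 0.202, z(FA) = -0.553
c = −½·(z(H) + z(FA)) = 0.1755
c > 0 → conservative criterion (biased toward responding “no”).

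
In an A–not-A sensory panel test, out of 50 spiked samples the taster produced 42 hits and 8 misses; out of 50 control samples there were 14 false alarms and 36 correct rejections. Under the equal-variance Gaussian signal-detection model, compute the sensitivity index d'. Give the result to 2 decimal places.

d' = 1.58

H = 42/50 = 0.8400
FA = 14/50 = 0.2800
z(H) = z(0.8400) = 0.994
z(FA) = z(0.2800) = -0.583
d' = z(H) − z(FA) = 0.994 − (-0.583) = 1.577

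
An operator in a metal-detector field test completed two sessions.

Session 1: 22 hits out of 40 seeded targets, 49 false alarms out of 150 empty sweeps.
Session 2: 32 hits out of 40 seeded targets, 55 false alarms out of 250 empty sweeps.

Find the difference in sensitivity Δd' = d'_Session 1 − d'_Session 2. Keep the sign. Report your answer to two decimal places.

Session 1: z(0.5500) = 0.126, z(0.3267) = -0.449, d' = 0.575
Session 2: z(0.8000) = 0.842, z(0.2200) = -0.772, d' = 1.614
Δd' = d'_Session 1 − d'_Session 2 = 0.575 − 1.614 = -1.039
Session 2 has the higher sensitivity.

Δd' = -1.04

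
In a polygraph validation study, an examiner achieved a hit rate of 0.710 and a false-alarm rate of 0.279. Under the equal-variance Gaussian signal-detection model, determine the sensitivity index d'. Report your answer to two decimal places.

d' = 1.14

Φ⁻¹(H) = Φ⁻¹(0.710) = 0.5534
Φ⁻¹(FA) = Φ⁻¹(0.279) = -0.5858
d' = z(H) − z(FA) = 0.5534 − (-0.5858) = 1.1392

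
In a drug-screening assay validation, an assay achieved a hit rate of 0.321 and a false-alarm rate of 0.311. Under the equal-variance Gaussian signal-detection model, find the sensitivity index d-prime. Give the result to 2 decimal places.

d-prime = 0.03

Φ⁻¹(H) = Φ⁻¹(0.321) = -0.465
Φ⁻¹(FA) = Φ⁻¹(0.311) = -0.493
d' = z(H) − z(FA) = -0.465 − (-0.493) = 0.028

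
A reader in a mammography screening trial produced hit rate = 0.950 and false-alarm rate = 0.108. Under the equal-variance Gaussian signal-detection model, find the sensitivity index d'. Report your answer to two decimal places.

d' = 2.88

z(H) = 1.6449
z(FA) = -1.2372
d' = z(H) − z(FA) = 1.6449 − (-1.2372) = 2.8821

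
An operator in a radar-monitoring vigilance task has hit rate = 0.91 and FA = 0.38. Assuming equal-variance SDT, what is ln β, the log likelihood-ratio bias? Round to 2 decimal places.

Φ⁻¹(H) = 1.341
Φ⁻¹(FA) = -0.305
ln β = −½·[z(H)² − z(FA)²] = −0.5 × (1.798 − 0.093) = -0.8525

ln β = -0.85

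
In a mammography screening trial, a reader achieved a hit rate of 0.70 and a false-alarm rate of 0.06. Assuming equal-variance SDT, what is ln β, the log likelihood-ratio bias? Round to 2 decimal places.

Φ⁻¹(H) = Φ⁻¹(0.70) = 0.524
Φ⁻¹(FA) = Φ⁻¹(0.06) = -1.555
ln β = −½·[z(H)² − z(FA)²] = −0.5 × (0.275 − 2.418) = 1.0715

ln β = 1.07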